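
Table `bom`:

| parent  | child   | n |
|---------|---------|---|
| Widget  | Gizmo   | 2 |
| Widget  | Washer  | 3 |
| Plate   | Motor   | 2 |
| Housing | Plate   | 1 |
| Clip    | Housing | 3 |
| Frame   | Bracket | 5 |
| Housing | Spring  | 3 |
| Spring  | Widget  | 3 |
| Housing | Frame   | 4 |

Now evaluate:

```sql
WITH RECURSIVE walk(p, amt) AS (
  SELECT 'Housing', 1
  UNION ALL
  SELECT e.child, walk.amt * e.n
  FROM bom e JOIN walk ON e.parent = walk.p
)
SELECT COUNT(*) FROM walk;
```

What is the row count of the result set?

Base: (Housing, amt=1).
Iteration 1: components of {Housing} -> Frame = 1*4 = 4, Plate = 1*1 = 1, Spring = 1*3 = 3.
Iteration 2: components of {Frame,Plate,Spring} -> Bracket = 4*5 = 20, Motor = 1*2 = 2, Widget = 3*3 = 9.
Iteration 3: components of {Bracket,Motor,Widget} -> Gizmo = 9*2 = 18, Washer = 9*3 = 27.
Iteration 4: no further components; recursion stops.
Total rows emitted: 9.

9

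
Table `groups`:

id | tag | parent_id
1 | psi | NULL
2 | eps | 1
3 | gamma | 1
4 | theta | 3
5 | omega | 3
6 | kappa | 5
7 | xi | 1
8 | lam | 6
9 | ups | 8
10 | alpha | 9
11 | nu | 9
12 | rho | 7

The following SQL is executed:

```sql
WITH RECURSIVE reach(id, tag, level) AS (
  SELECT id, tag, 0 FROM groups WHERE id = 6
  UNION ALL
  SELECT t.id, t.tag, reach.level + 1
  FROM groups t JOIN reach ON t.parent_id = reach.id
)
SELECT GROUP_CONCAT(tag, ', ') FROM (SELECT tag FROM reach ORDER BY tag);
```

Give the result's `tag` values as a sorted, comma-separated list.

alpha, kappa, lam, nu, ups

Base: id=6 (kappa) at level 0.
Iteration 1: rows with parent_id in {6} -> lam (id 8, level 1).
Iteration 2: rows with parent_id in {8} -> ups (id 9, level 2).
Iteration 3: rows with parent_id in {9} -> alpha (id 10, level 3), nu (id 11, level 3).
Iteration 4: no rows with parent_id in {10,11}; recursion stops.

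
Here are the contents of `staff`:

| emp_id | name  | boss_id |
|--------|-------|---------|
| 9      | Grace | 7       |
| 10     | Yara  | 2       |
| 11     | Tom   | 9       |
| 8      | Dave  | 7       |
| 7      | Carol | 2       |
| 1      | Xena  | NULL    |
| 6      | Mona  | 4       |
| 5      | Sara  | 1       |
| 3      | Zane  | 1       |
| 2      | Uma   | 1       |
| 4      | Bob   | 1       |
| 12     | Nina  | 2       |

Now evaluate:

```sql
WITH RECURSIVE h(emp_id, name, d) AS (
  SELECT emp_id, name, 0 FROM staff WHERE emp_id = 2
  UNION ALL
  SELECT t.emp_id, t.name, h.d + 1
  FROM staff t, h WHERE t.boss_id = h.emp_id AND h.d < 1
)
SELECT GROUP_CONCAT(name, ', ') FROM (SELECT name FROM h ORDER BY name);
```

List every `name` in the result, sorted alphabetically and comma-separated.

Base: emp_id=2 (Uma) at d 0.
Iteration 1: rows with boss_id in {2} -> Carol (id 7, d 1), Yara (id 10, d 1), Nina (id 12, d 1).
Iteration 2: d < 1 fails for all current rows; recursion stops.

Carol, Nina, Uma, Yara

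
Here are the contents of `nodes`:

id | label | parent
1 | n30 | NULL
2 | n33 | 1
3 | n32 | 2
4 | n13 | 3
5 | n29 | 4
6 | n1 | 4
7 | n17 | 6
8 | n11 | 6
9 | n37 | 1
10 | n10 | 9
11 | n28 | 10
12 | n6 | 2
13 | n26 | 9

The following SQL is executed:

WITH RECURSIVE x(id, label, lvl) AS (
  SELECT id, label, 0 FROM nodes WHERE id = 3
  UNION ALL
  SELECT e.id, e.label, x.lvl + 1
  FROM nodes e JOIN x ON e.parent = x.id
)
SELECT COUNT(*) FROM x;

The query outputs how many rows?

6

Base: id=3 (n32) at lvl 0.
Iteration 1: rows with parent in {3} -> n13 (id 4, lvl 1).
Iteration 2: rows with parent in {4} -> n29 (id 5, lvl 2), n1 (id 6, lvl 2).
Iteration 3: rows with parent in {5,6} -> n17 (id 7, lvl 3), n11 (id 8, lvl 3).
Iteration 4: no rows with parent in {7,8}; recursion stops.
Total rows emitted: 6.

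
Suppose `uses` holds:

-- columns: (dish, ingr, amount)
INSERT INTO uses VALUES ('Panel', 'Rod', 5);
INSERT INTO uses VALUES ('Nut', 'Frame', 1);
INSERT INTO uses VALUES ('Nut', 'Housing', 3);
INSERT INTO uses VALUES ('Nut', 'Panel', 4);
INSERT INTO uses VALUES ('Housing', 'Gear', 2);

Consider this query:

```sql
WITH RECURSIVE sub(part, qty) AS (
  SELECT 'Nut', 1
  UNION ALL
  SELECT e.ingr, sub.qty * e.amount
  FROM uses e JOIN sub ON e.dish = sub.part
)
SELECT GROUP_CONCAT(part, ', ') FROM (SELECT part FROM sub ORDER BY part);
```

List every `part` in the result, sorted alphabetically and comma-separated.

Base: (Nut, qty=1).
Iteration 1: components of {Nut} -> Frame = 1*1 = 1, Housing = 1*3 = 3, Panel = 1*4 = 4.
Iteration 2: components of {Frame,Housing,Panel} -> Gear = 3*2 = 6, Rod = 4*5 = 20.
Iteration 3: no further components; recursion stops.

Frame, Gear, Housing, Nut, Panel, Rod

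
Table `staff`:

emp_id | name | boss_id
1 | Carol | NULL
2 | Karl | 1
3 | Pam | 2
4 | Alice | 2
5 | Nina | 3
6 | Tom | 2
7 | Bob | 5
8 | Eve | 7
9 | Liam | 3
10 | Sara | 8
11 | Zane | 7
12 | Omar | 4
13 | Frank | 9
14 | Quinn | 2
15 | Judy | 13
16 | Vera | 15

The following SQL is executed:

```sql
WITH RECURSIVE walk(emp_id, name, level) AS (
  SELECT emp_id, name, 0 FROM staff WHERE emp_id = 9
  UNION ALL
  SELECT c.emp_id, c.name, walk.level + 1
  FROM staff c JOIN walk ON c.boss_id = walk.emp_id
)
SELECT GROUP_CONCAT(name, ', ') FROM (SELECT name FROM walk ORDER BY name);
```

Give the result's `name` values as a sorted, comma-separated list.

Frank, Judy, Liam, Vera

Base: emp_id=9 (Liam) at level 0.
Iteration 1: rows with boss_id in {9} -> Frank (id 13, level 1).
Iteration 2: rows with boss_id in {13} -> Judy (id 15, level 2).
Iteration 3: rows with boss_id in {15} -> Vera (id 16, level 3).
Iteration 4: no rows with boss_id in {16}; recursion stops.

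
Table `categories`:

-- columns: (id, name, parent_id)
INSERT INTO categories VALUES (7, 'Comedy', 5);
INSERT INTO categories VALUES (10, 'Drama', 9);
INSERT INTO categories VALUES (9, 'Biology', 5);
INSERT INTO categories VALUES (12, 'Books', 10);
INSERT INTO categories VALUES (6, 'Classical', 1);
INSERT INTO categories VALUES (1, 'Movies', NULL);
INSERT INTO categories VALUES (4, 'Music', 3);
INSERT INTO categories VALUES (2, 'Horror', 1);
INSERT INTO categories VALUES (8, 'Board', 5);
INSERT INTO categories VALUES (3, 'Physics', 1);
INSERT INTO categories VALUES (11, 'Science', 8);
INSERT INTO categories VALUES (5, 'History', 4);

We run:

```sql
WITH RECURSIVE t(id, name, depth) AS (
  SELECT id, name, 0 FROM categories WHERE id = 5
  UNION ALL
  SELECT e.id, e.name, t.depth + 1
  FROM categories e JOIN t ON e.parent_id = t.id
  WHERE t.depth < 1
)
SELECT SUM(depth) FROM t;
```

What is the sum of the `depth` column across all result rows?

3

Base: id=5 (History) at depth 0.
Iteration 1: rows with parent_id in {5} -> Comedy (id 7, depth 1), Board (id 8, depth 1), Biology (id 9, depth 1).
Iteration 2: depth < 1 fails for all current rows; recursion stops.
SUM(depth) = 0 + 1 + 1 + 1 = 3.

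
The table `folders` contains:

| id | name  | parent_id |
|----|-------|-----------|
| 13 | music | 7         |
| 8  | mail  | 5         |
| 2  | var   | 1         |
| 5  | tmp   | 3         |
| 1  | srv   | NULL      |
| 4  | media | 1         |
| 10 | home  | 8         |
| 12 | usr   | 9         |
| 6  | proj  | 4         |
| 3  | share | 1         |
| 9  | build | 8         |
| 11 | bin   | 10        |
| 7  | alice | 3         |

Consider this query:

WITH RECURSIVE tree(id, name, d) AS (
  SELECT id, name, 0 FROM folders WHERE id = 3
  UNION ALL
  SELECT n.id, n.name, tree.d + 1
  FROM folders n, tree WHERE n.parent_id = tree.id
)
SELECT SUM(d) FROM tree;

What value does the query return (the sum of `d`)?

Base: id=3 (share) at d 0.
Iteration 1: rows with parent_id in {3} -> tmp (id 5, d 1), alice (id 7, d 1).
Iteration 2: rows with parent_id in {5,7} -> mail (id 8, d 2), music (id 13, d 2).
Iteration 3: rows with parent_id in {8,13} -> build (id 9, d 3), home (id 10, d 3).
Iteration 4: rows with parent_id in {9,10} -> bin (id 11, d 4), usr (id 12, d 4).
Iteration 5: no rows with parent_id in {11,12}; recursion stops.
SUM(d) = 0 + 1 + 1 + 2 + 2 + 3 + 3 + 4 + 4 = 20.

20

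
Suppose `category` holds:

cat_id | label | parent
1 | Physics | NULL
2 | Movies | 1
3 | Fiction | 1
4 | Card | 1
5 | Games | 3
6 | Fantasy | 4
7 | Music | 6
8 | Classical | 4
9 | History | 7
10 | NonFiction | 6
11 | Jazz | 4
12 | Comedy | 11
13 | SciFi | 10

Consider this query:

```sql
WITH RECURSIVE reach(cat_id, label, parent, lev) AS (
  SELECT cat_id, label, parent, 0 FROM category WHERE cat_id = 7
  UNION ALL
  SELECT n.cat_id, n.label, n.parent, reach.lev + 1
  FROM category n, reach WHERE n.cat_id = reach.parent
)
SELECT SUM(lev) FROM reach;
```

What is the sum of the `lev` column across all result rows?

6

Base: cat_id=7 (Music), parent=6, lev 0.
Iteration 1: join on cat_id=6 -> Fantasy (id 6, parent=4, lev 1).
Iteration 2: join on cat_id=4 -> Card (id 4, parent=1, lev 2).
Iteration 3: join on cat_id=1 -> Physics (id 1, parent=NULL, lev 3).
Iteration 4: parent is NULL; no match; recursion stops.
SUM(lev) = 0 + 1 + 2 + 3 = 6.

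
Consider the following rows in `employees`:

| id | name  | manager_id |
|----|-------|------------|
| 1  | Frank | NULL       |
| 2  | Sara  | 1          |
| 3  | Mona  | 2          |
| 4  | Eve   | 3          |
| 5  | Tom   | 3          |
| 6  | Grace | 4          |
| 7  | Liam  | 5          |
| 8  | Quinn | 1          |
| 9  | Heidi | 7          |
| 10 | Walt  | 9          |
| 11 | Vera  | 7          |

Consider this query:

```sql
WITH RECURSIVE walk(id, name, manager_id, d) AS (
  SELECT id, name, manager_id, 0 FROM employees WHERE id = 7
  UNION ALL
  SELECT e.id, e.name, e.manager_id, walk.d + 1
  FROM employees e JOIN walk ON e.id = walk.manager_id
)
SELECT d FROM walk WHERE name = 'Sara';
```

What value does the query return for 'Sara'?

Base: id=7 (Liam), manager_id=5, d 0.
Iteration 1: join on id=5 -> Tom (id 5, manager_id=3, d 1).
Iteration 2: join on id=3 -> Mona (id 3, manager_id=2, d 2).
Iteration 3: join on id=2 -> Sara (id 2, manager_id=1, d 3).
Iteration 4: join on id=1 -> Frank (id 1, manager_id=NULL, d 4).
Iteration 5: manager_id is NULL; no match; recursion stops.

3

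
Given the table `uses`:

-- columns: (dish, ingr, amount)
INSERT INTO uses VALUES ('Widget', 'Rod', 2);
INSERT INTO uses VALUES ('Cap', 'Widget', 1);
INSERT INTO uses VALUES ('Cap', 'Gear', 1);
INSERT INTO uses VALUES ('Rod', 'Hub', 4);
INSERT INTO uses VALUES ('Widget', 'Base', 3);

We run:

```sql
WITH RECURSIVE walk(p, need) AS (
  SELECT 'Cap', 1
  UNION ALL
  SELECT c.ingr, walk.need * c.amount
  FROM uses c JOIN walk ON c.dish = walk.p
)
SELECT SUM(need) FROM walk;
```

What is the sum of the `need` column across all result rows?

Base: (Cap, need=1).
Iteration 1: components of {Cap} -> Gear = 1*1 = 1, Widget = 1*1 = 1.
Iteration 2: components of {Gear,Widget} -> Base = 1*3 = 3, Rod = 1*2 = 2.
Iteration 3: components of {Base,Rod} -> Hub = 2*4 = 8.
Iteration 4: no further components; recursion stops.
SUM(need) = 1 + 1 + 1 + 2 + 3 + 8 = 16.

16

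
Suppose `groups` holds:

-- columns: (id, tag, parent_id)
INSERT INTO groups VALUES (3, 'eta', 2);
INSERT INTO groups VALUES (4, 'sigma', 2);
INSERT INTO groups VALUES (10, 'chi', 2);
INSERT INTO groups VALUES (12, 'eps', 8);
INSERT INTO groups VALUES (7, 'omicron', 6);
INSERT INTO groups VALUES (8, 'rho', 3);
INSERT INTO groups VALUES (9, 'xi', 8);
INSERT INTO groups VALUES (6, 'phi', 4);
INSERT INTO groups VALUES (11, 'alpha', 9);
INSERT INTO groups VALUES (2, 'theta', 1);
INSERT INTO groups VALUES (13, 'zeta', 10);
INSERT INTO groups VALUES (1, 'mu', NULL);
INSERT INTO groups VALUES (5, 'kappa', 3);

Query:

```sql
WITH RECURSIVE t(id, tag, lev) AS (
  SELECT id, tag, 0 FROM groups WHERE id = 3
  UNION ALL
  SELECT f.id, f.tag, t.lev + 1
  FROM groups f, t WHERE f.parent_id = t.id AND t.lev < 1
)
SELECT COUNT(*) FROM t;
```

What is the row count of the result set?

Base: id=3 (eta) at lev 0.
Iteration 1: rows with parent_id in {3} -> kappa (id 5, lev 1), rho (id 8, lev 1).
Iteration 2: lev < 1 fails for all current rows; recursion stops.
Total rows emitted: 3.

3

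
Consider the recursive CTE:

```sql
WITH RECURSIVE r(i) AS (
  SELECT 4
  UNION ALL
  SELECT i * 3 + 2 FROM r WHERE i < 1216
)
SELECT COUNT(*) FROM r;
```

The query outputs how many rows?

Base: i=4.
Iteration 1: 4 < 1216 holds -> i = 4 * 3 + 2 = 14.
Iteration 2: 14 < 1216 holds -> i = 14 * 3 + 2 = 44.
Iteration 3: 44 < 1216 holds -> i = 44 * 3 + 2 = 134.
Iteration 4: 134 < 1216 holds -> i = 134 * 3 + 2 = 404.
Iteration 5: 404 < 1216 holds -> i = 404 * 3 + 2 = 1214.
Iteration 6: 1214 < 1216 holds -> i = 1214 * 3 + 2 = 3644.
Iteration 7: 3644 < 1216 fails; recursion stops.
Total rows emitted: 7.

7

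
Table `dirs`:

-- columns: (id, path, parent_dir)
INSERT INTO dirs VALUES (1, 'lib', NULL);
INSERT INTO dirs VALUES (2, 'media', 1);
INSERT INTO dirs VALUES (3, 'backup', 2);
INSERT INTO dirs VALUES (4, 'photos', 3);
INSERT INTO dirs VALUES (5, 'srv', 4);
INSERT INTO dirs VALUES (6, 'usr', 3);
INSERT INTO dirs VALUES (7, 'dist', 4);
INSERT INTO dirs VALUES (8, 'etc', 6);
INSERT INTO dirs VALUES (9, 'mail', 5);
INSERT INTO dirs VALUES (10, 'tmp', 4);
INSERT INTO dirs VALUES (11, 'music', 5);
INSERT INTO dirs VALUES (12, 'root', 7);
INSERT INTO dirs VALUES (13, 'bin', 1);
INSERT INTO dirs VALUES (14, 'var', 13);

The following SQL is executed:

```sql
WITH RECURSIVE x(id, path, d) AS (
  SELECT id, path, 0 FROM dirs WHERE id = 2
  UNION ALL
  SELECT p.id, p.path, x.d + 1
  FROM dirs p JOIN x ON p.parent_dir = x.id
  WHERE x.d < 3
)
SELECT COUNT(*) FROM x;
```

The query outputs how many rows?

8

Base: id=2 (media) at d 0.
Iteration 1: rows with parent_dir in {2} -> backup (id 3, d 1).
Iteration 2: rows with parent_dir in {3} -> photos (id 4, d 2), usr (id 6, d 2).
Iteration 3: rows with parent_dir in {4,6} -> srv (id 5, d 3), dist (id 7, d 3), etc (id 8, d 3), tmp (id 10, d 3).
Iteration 4: d < 3 fails for all current rows; recursion stops.
Total rows emitted: 8.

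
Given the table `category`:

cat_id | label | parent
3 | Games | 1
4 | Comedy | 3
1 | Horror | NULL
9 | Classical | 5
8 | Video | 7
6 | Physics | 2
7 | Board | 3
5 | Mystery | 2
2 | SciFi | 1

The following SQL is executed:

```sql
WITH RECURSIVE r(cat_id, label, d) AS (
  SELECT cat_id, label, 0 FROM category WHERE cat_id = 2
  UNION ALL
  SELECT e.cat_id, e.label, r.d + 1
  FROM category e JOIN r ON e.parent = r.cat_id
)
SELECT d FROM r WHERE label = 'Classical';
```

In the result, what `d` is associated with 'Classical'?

Base: cat_id=2 (SciFi) at d 0.
Iteration 1: rows with parent in {2} -> Mystery (id 5, d 1), Physics (id 6, d 1).
Iteration 2: rows with parent in {5,6} -> Classical (id 9, d 2).
Iteration 3: no rows with parent in {9}; recursion stops.

2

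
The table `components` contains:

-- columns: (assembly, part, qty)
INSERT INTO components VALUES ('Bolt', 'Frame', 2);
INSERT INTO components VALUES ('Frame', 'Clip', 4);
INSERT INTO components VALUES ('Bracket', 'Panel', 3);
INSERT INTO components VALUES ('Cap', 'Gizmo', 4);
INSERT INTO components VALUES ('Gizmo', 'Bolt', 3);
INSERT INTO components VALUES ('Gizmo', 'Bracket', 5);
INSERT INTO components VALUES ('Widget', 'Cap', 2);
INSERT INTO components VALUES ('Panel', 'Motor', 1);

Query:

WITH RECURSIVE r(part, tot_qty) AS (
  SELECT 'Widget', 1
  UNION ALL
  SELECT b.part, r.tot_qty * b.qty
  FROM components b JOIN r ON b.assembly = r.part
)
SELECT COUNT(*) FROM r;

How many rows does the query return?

Base: (Widget, tot_qty=1).
Iteration 1: components of {Widget} -> Cap = 1*2 = 2.
Iteration 2: components of {Cap} -> Gizmo = 2*4 = 8.
Iteration 3: components of {Gizmo} -> Bolt = 8*3 = 24, Bracket = 8*5 = 40.
Iteration 4: components of {Bolt,Bracket} -> Frame = 24*2 = 48, Panel = 40*3 = 120.
Iteration 5: components of {Frame,Panel} -> Clip = 48*4 = 192, Motor = 120*1 = 120.
Iteration 6: no further components; recursion stops.
Total rows emitted: 9.

9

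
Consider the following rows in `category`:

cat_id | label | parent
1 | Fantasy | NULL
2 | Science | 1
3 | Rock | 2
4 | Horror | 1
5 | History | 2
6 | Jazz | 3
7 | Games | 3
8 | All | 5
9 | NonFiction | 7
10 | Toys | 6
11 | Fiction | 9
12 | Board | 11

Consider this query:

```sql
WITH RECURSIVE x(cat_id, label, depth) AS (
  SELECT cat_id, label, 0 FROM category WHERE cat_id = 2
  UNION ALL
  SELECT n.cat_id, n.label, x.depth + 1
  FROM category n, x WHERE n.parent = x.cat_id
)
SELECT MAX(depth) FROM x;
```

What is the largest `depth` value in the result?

5

Base: cat_id=2 (Science) at depth 0.
Iteration 1: rows with parent in {2} -> Rock (id 3, depth 1), History (id 5, depth 1).
Iteration 2: rows with parent in {3,5} -> Jazz (id 6, depth 2), Games (id 7, depth 2), All (id 8, depth 2).
Iteration 3: rows with parent in {6,7,8} -> NonFiction (id 9, depth 3), Toys (id 10, depth 3).
Iteration 4: rows with parent in {9,10} -> Fiction (id 11, depth 4).
Iteration 5: rows with parent in {11} -> Board (id 12, depth 5).
Iteration 6: no rows with parent in {12}; recursion stops.
depth values: 0, 1, 1, 2, 2, 2, 3, 3, 4, 5; the maximum is 5.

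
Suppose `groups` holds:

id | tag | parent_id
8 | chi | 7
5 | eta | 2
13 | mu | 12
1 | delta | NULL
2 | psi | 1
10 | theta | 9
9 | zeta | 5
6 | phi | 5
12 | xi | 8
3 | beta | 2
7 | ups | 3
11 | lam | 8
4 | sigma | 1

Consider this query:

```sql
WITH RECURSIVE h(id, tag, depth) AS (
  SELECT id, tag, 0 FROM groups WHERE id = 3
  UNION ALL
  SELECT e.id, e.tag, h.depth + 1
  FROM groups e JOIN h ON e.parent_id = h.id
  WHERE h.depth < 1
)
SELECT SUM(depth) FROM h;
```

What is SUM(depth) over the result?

Base: id=3 (beta) at depth 0.
Iteration 1: rows with parent_id in {3} -> ups (id 7, depth 1).
Iteration 2: depth < 1 fails for all current rows; recursion stops.
SUM(depth) = 0 + 1 = 1.

1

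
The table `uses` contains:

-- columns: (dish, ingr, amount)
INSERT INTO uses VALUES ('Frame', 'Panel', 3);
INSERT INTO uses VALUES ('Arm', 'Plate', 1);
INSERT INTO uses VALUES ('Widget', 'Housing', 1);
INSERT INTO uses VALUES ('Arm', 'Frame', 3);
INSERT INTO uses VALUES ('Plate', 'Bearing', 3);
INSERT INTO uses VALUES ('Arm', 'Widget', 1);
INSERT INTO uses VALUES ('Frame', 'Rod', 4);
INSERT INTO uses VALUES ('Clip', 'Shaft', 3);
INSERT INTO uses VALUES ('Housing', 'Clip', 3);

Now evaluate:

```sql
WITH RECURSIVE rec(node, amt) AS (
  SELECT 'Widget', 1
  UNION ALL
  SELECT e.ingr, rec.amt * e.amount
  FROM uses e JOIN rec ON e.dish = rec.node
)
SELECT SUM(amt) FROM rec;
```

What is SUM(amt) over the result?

14

Base: (Widget, amt=1).
Iteration 1: components of {Widget} -> Housing = 1*1 = 1.
Iteration 2: components of {Housing} -> Clip = 1*3 = 3.
Iteration 3: components of {Clip} -> Shaft = 3*3 = 9.
Iteration 4: no further components; recursion stops.
SUM(amt) = 1 + 1 + 3 + 9 = 14.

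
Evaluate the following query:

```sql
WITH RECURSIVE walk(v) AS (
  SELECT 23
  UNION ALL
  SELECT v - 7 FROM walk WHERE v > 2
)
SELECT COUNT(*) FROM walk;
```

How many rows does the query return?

Base: v=23.
Iteration 1: 23 > 2 holds -> v = 23 - 7 = 16.
Iteration 2: 16 > 2 holds -> v = 16 - 7 = 9.
Iteration 3: 9 > 2 holds -> v = 9 - 7 = 2.
Iteration 4: 2 > 2 fails; recursion stops.
Total rows emitted: 4.

4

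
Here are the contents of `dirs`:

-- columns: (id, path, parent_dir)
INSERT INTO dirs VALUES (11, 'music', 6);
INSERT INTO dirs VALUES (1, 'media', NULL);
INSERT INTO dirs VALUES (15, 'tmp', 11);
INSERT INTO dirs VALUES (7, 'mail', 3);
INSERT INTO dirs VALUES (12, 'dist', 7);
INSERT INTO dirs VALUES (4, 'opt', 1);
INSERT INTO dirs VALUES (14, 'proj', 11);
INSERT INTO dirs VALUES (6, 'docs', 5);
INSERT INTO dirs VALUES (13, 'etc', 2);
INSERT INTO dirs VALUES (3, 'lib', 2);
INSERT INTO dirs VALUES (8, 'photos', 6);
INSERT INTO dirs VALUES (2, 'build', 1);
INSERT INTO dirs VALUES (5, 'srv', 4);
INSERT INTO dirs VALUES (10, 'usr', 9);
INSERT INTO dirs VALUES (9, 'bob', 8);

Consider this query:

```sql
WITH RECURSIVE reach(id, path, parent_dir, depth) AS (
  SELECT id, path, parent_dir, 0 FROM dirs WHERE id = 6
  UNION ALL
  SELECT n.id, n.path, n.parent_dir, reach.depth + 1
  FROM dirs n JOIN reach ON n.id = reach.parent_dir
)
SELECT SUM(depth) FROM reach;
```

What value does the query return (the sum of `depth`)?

Base: id=6 (docs), parent_dir=5, depth 0.
Iteration 1: join on id=5 -> srv (id 5, parent_dir=4, depth 1).
Iteration 2: join on id=4 -> opt (id 4, parent_dir=1, depth 2).
Iteration 3: join on id=1 -> media (id 1, parent_dir=NULL, depth 3).
Iteration 4: parent_dir is NULL; no match; recursion stops.
SUM(depth) = 0 + 1 + 2 + 3 = 6.

6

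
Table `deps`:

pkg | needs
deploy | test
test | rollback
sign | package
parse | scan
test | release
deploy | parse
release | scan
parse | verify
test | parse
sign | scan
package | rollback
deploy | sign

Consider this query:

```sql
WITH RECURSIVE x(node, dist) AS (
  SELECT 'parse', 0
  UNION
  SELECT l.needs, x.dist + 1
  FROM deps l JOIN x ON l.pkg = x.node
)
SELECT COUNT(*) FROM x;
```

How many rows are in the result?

Base: (parse, dist=0).
Iteration 1: edges from {parse} -> (scan, dist=1), (verify, dist=1).
Iteration 2: no outgoing edges from {scan,verify}; recursion stops.
Total rows emitted: 3.

3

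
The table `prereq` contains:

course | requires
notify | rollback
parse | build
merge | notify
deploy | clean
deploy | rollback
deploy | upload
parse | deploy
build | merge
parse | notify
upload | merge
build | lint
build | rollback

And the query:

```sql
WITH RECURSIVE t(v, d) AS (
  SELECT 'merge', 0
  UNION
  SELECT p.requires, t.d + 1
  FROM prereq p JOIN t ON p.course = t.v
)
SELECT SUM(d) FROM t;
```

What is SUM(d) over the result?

3

Base: (merge, d=0).
Iteration 1: edges from {merge} -> (notify, d=1).
Iteration 2: edges from {notify} -> (rollback, d=2).
Iteration 3: no outgoing edges from {rollback}; recursion stops.
SUM(d) = 0 + 1 + 2 = 3.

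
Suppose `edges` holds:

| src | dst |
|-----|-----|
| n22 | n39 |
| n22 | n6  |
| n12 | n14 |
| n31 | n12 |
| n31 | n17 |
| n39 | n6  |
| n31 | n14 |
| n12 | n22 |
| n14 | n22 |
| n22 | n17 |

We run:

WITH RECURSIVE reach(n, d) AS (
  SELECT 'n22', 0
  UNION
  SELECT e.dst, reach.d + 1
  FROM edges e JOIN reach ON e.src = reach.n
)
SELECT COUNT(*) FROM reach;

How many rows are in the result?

Base: (n22, d=0).
Iteration 1: edges from {n22} -> (n17, d=1), (n39, d=1), (n6, d=1).
Iteration 2: edges from {n17,n39,n6} -> (n6, d=2).
Iteration 3: no outgoing edges from {n6}; recursion stops.
Total rows emitted: 5.

5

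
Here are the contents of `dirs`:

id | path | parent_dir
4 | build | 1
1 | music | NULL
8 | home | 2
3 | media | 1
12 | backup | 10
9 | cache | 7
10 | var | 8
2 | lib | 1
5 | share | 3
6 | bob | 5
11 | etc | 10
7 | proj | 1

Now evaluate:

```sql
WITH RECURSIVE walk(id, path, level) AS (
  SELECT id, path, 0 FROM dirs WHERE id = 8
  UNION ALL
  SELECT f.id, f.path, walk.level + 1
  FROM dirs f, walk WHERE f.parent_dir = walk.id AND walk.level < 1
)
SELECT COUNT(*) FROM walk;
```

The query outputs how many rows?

Base: id=8 (home) at level 0.
Iteration 1: rows with parent_dir in {8} -> var (id 10, level 1).
Iteration 2: level < 1 fails for all current rows; recursion stops.
Total rows emitted: 2.

2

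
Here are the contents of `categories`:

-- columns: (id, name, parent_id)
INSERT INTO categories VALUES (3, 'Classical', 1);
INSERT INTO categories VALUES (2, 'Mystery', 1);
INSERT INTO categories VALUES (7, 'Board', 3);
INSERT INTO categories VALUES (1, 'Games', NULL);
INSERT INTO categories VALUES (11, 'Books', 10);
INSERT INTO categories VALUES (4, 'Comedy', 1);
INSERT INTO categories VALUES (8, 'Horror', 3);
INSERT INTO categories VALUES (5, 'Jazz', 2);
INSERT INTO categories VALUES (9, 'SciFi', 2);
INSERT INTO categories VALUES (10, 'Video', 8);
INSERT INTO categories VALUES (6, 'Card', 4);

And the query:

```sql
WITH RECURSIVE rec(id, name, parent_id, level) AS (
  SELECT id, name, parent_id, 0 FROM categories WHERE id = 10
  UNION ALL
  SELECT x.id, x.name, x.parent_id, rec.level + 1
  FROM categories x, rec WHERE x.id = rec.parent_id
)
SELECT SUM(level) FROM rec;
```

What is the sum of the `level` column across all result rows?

Base: id=10 (Video), parent_id=8, level 0.
Iteration 1: join on id=8 -> Horror (id 8, parent_id=3, level 1).
Iteration 2: join on id=3 -> Classical (id 3, parent_id=1, level 2).
Iteration 3: join on id=1 -> Games (id 1, parent_id=NULL, level 3).
Iteration 4: parent_id is NULL; no match; recursion stops.
SUM(level) = 0 + 1 + 2 + 3 = 6.

6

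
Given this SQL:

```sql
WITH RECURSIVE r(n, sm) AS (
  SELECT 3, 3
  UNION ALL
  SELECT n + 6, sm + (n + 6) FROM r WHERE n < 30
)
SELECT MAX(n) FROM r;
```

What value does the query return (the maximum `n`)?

33

Base: n=3, sm=3.
Iteration 1: 3 < 30 holds -> n = 3 + 6 = 9, sm = 3 + 9 = 12.
Iteration 2: 9 < 30 holds -> n = 9 + 6 = 15, sm = 12 + 15 = 27.
Iteration 3: 15 < 30 holds -> n = 15 + 6 = 21, sm = 27 + 21 = 48.
Iteration 4: 21 < 30 holds -> n = 21 + 6 = 27, sm = 48 + 27 = 75.
Iteration 5: 27 < 30 holds -> n = 27 + 6 = 33, sm = 75 + 33 = 108.
Iteration 6: 33 < 30 fails; recursion stops.
n values: 3, 9, 15, 21, 27, 33; the maximum is 33.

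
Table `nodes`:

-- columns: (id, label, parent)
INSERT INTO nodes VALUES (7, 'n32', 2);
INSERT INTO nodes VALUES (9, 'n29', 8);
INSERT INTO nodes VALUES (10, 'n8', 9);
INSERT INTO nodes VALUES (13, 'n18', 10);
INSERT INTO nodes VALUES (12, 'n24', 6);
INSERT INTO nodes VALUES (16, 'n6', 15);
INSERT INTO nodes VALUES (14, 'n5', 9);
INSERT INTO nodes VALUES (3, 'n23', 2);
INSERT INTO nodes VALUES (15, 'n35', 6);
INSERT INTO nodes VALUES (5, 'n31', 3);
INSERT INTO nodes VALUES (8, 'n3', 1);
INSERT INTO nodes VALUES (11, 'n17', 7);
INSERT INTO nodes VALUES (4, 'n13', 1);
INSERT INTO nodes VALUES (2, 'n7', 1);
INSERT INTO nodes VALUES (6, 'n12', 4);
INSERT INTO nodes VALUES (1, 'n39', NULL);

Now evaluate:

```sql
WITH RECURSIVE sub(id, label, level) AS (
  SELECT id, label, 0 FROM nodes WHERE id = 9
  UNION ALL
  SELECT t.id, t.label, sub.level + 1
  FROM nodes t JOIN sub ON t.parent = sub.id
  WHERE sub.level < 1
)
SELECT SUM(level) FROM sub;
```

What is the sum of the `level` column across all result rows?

Base: id=9 (n29) at level 0.
Iteration 1: rows with parent in {9} -> n8 (id 10, level 1), n5 (id 14, level 1).
Iteration 2: level < 1 fails for all current rows; recursion stops.
SUM(level) = 0 + 1 + 1 = 2.

2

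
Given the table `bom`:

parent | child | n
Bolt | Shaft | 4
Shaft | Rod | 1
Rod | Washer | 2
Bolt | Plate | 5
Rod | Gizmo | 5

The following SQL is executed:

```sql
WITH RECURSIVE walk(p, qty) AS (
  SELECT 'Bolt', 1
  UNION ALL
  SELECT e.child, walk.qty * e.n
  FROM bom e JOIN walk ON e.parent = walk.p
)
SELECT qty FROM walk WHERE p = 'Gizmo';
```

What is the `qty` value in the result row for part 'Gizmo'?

20

Base: (Bolt, qty=1).
Iteration 1: components of {Bolt} -> Plate = 1*5 = 5, Shaft = 1*4 = 4.
Iteration 2: components of {Plate,Shaft} -> Rod = 4*1 = 4.
Iteration 3: components of {Rod} -> Gizmo = 4*5 = 20, Washer = 4*2 = 8.
Iteration 4: no further components; recursion stops.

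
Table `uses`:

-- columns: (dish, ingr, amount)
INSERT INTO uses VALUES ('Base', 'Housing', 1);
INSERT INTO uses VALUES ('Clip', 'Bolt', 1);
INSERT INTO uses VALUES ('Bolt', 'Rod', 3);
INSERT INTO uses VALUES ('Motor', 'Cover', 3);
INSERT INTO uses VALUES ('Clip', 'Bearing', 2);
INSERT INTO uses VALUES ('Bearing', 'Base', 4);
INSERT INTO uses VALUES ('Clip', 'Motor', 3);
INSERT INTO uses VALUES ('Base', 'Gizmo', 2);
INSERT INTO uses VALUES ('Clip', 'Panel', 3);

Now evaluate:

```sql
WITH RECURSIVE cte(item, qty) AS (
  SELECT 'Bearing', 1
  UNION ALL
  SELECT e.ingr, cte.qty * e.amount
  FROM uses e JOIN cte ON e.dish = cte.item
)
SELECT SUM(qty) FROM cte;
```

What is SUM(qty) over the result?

17

Base: (Bearing, qty=1).
Iteration 1: components of {Bearing} -> Base = 1*4 = 4.
Iteration 2: components of {Base} -> Gizmo = 4*2 = 8, Housing = 4*1 = 4.
Iteration 3: no further components; recursion stops.
SUM(qty) = 1 + 4 + 8 + 4 = 17.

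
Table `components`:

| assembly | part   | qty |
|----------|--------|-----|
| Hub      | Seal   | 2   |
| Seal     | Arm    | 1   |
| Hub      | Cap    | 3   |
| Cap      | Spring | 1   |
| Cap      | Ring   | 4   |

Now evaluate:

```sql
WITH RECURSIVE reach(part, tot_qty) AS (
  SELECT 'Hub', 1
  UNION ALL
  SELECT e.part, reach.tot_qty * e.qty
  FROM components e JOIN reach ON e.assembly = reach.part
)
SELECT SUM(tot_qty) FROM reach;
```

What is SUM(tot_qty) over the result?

23

Base: (Hub, tot_qty=1).
Iteration 1: components of {Hub} -> Cap = 1*3 = 3, Seal = 1*2 = 2.
Iteration 2: components of {Cap,Seal} -> Arm = 2*1 = 2, Ring = 3*4 = 12, Spring = 3*1 = 3.
Iteration 3: no further components; recursion stops.
SUM(tot_qty) = 1 + 2 + 3 + 2 + 3 + 12 = 23.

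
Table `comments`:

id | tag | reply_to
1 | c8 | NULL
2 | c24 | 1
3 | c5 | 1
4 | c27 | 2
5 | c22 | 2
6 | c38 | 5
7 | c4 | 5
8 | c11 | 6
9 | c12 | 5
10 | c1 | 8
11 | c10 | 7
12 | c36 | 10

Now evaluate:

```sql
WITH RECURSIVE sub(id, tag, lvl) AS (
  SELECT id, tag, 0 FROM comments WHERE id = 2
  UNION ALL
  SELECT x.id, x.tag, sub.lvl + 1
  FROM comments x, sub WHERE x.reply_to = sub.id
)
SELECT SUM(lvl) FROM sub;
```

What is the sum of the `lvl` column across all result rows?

23

Base: id=2 (c24) at lvl 0.
Iteration 1: rows with reply_to in {2} -> c27 (id 4, lvl 1), c22 (id 5, lvl 1).
Iteration 2: rows with reply_to in {4,5} -> c38 (id 6, lvl 2), c4 (id 7, lvl 2), c12 (id 9, lvl 2).
Iteration 3: rows with reply_to in {6,7,9} -> c11 (id 8, lvl 3), c10 (id 11, lvl 3).
Iteration 4: rows with reply_to in {8,11} -> c1 (id 10, lvl 4).
Iteration 5: rows with reply_to in {10} -> c36 (id 12, lvl 5).
Iteration 6: no rows with reply_to in {12}; recursion stops.
SUM(lvl) = 0 + 1 + 1 + 2 + 2 + 2 + 3 + 3 + 4 + 5 = 23.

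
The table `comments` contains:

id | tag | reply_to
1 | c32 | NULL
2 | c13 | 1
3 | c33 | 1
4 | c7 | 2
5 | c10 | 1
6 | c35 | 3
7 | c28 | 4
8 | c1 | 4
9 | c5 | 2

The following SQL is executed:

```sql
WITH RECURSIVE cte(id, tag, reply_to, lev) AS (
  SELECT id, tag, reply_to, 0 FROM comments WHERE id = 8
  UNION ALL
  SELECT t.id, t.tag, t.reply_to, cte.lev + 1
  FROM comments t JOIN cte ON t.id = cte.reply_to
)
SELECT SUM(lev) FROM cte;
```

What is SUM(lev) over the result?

6

Base: id=8 (c1), reply_to=4, lev 0.
Iteration 1: join on id=4 -> c7 (id 4, reply_to=2, lev 1).
Iteration 2: join on id=2 -> c13 (id 2, reply_to=1, lev 2).
Iteration 3: join on id=1 -> c32 (id 1, reply_to=NULL, lev 3).
Iteration 4: reply_to is NULL; no match; recursion stops.
SUM(lev) = 0 + 1 + 2 + 3 = 6.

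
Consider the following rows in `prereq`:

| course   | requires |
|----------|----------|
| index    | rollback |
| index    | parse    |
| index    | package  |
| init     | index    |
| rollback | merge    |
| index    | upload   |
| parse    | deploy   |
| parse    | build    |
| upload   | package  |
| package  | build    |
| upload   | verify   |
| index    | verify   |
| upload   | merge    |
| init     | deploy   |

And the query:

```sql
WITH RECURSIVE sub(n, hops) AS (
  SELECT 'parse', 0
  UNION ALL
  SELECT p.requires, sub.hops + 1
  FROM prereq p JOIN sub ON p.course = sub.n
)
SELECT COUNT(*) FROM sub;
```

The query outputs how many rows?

3

Base: (parse, hops=0).
Iteration 1: edges from {parse} -> (build, hops=1), (deploy, hops=1).
Iteration 2: no outgoing edges from {build,deploy}; recursion stops.
Total rows emitted: 3.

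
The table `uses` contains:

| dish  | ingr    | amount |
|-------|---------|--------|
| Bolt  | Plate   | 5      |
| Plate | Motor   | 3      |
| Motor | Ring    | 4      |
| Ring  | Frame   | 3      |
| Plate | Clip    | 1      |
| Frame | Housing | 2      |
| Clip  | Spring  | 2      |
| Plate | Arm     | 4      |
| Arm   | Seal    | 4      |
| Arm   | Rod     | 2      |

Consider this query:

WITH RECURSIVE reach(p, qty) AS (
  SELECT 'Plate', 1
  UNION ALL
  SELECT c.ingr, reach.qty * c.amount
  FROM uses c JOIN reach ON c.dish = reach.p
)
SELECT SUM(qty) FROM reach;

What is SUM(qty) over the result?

Base: (Plate, qty=1).
Iteration 1: components of {Plate} -> Arm = 1*4 = 4, Clip = 1*1 = 1, Motor = 1*3 = 3.
Iteration 2: components of {Arm,Clip,Motor} -> Ring = 3*4 = 12, Rod = 4*2 = 8, Seal = 4*4 = 16, Spring = 1*2 = 2.
Iteration 3: components of {Ring,Rod,Seal,Spring} -> Frame = 12*3 = 36.
Iteration 4: components of {Frame} -> Housing = 36*2 = 72.
Iteration 5: no further components; recursion stops.
SUM(qty) = 1 + 3 + 1 + 4 + 12 + 2 + 16 + 8 + 36 + 72 = 155.

155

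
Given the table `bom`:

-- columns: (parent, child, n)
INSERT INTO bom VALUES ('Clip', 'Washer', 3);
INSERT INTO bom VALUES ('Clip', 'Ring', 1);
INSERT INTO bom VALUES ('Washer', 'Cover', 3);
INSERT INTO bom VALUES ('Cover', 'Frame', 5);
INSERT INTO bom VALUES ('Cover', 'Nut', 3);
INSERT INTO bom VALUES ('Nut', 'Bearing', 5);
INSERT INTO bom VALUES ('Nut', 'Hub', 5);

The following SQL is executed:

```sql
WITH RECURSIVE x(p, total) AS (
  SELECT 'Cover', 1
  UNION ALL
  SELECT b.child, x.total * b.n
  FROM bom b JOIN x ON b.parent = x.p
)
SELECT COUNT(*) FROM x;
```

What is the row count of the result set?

Base: (Cover, total=1).
Iteration 1: components of {Cover} -> Frame = 1*5 = 5, Nut = 1*3 = 3.
Iteration 2: components of {Frame,Nut} -> Bearing = 3*5 = 15, Hub = 3*5 = 15.
Iteration 3: no further components; recursion stops.
Total rows emitted: 5.

5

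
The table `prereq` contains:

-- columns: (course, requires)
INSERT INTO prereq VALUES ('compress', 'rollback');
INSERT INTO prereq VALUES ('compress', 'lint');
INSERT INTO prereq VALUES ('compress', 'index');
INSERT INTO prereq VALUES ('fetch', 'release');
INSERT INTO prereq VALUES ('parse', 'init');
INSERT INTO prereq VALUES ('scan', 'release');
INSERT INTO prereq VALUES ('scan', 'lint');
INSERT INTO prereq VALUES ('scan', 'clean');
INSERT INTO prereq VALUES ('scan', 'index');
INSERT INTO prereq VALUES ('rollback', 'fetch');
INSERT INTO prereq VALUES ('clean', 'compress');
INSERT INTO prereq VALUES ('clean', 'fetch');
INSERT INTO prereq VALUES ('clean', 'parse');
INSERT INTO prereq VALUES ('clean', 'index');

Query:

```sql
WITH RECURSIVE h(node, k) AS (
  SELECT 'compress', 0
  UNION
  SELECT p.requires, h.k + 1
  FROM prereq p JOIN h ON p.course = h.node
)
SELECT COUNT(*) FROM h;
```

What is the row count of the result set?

Base: (compress, k=0).
Iteration 1: edges from {compress} -> (index, k=1), (lint, k=1), (rollback, k=1).
Iteration 2: edges from {index,lint,rollback} -> (fetch, k=2).
Iteration 3: edges from {fetch} -> (release, k=3).
Iteration 4: no outgoing edges from {release}; recursion stops.
Total rows emitted: 6.

6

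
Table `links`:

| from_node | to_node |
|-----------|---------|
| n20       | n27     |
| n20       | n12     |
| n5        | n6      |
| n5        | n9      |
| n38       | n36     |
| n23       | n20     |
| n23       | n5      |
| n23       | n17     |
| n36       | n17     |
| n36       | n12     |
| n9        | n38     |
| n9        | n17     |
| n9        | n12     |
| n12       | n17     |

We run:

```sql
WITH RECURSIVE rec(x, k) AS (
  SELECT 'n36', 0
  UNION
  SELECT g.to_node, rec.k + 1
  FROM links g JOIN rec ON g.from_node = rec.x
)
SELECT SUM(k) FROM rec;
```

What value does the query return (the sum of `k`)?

Base: (n36, k=0).
Iteration 1: edges from {n36} -> (n12, k=1), (n17, k=1).
Iteration 2: edges from {n12,n17} -> (n17, k=2).
Iteration 3: no outgoing edges from {n17}; recursion stops.
SUM(k) = 0 + 1 + 1 + 2 = 4.

4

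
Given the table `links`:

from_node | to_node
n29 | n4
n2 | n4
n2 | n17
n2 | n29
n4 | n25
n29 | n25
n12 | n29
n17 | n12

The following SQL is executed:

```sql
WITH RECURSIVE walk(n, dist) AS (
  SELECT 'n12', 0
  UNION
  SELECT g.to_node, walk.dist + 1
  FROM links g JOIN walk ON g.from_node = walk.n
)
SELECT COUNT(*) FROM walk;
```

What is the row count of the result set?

5

Base: (n12, dist=0).
Iteration 1: edges from {n12} -> (n29, dist=1).
Iteration 2: edges from {n29} -> (n25, dist=2), (n4, dist=2).
Iteration 3: edges from {n25,n4} -> (n25, dist=3).
Iteration 4: no outgoing edges from {n25}; recursion stops.
Total rows emitted: 5.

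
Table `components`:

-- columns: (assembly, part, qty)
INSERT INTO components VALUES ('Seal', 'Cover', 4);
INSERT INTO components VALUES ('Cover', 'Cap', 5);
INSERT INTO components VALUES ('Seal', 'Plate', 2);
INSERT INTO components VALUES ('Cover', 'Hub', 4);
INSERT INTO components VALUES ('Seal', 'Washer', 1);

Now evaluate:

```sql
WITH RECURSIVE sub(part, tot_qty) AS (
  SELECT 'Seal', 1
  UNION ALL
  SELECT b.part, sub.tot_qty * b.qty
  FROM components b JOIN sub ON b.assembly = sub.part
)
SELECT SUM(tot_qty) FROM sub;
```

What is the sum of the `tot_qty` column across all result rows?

Base: (Seal, tot_qty=1).
Iteration 1: components of {Seal} -> Cover = 1*4 = 4, Plate = 1*2 = 2, Washer = 1*1 = 1.
Iteration 2: components of {Cover,Plate,Washer} -> Cap = 4*5 = 20, Hub = 4*4 = 16.
Iteration 3: no further components; recursion stops.
SUM(tot_qty) = 1 + 4 + 2 + 1 + 20 + 16 = 44.

44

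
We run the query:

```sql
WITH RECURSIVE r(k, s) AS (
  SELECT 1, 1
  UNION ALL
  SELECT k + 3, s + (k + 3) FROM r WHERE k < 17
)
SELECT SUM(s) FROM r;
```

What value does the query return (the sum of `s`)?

Base: k=1, s=1.
Iteration 1: 1 < 17 holds -> k = 1 + 3 = 4, s = 1 + 4 = 5.
Iteration 2: 4 < 17 holds -> k = 4 + 3 = 7, s = 5 + 7 = 12.
Iteration 3: 7 < 17 holds -> k = 7 + 3 = 10, s = 12 + 10 = 22.
Iteration 4: 10 < 17 holds -> k = 10 + 3 = 13, s = 22 + 13 = 35.
Iteration 5: 13 < 17 holds -> k = 13 + 3 = 16, s = 35 + 16 = 51.
Iteration 6: 16 < 17 holds -> k = 16 + 3 = 19, s = 51 + 19 = 70.
Iteration 7: 19 < 17 fails; recursion stops.
SUM(s) = 1 + 5 + 12 + 22 + 35 + 51 + 70 = 196.

196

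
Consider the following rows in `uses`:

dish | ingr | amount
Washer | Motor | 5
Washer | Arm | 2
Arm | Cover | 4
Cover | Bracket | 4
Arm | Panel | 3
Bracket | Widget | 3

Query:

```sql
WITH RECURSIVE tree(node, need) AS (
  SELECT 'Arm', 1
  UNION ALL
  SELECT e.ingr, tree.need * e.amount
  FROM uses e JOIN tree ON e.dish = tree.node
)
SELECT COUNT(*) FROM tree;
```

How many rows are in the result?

5

Base: (Arm, need=1).
Iteration 1: components of {Arm} -> Cover = 1*4 = 4, Panel = 1*3 = 3.
Iteration 2: components of {Cover,Panel} -> Bracket = 4*4 = 16.
Iteration 3: components of {Bracket} -> Widget = 16*3 = 48.
Iteration 4: no further components; recursion stops.
Total rows emitted: 5.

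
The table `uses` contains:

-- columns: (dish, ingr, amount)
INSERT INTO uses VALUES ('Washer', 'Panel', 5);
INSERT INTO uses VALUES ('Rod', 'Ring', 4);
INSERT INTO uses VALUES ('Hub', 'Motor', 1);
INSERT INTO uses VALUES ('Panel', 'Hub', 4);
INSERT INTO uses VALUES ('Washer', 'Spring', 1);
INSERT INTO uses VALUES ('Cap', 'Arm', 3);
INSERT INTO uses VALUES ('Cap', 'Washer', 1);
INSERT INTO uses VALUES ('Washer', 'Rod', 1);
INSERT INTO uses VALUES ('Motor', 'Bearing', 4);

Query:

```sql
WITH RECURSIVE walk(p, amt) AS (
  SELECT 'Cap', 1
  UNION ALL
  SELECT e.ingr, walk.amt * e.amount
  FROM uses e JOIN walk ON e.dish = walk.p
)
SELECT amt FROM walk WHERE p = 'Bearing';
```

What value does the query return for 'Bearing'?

Base: (Cap, amt=1).
Iteration 1: components of {Cap} -> Arm = 1*3 = 3, Washer = 1*1 = 1.
Iteration 2: components of {Arm,Washer} -> Panel = 1*5 = 5, Rod = 1*1 = 1, Spring = 1*1 = 1.
Iteration 3: components of {Panel,Rod,Spring} -> Hub = 5*4 = 20, Ring = 1*4 = 4.
Iteration 4: components of {Hub,Ring} -> Motor = 20*1 = 20.
Iteration 5: components of {Motor} -> Bearing = 20*4 = 80.
Iteration 6: no further components; recursion stops.

80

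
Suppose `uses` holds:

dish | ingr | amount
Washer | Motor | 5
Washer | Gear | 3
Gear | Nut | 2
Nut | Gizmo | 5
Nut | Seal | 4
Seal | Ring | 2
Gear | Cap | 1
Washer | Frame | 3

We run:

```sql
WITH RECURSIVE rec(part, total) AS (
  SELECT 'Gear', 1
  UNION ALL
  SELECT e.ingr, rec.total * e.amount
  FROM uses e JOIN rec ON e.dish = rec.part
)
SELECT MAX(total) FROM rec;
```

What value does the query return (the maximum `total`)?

16

Base: (Gear, total=1).
Iteration 1: components of {Gear} -> Cap = 1*1 = 1, Nut = 1*2 = 2.
Iteration 2: components of {Cap,Nut} -> Gizmo = 2*5 = 10, Seal = 2*4 = 8.
Iteration 3: components of {Gizmo,Seal} -> Ring = 8*2 = 16.
Iteration 4: no further components; recursion stops.
total values: 1, 2, 1, 10, 8, 16; the maximum is 16.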